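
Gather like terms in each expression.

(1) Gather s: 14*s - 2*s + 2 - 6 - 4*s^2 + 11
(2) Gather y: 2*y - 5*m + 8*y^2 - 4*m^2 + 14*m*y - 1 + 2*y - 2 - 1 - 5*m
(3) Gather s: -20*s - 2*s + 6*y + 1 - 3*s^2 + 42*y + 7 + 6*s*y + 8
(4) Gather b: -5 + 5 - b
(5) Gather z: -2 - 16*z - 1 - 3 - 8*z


(1) = -4*s^2 + 12*s + 7
(2) = -4*m^2 - 10*m + 8*y^2 + y*(14*m + 4) - 4
(3) = -3*s^2 + s*(6*y - 22) + 48*y + 16
(4) = -b
(5) = -24*z - 6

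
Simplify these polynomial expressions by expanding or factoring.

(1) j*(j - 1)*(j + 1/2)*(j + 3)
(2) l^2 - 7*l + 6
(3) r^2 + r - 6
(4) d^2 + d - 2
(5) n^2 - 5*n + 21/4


(1) = j^4 + 5*j^3/2 - 2*j^2 - 3*j/2
(2) = (l - 6)*(l - 1)
(3) = (r - 2)*(r + 3)
(4) = (d - 1)*(d + 2)
(5) = (n - 7/2)*(n - 3/2)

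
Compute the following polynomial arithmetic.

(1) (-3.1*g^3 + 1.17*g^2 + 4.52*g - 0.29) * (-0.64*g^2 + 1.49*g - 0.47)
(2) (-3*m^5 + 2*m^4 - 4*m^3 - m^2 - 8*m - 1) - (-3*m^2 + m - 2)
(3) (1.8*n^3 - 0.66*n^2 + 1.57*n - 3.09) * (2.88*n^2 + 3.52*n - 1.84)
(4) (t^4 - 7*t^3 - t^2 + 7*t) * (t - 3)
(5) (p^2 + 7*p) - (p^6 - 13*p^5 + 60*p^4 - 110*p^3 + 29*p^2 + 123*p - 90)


(1) = 1.984*g^5 - 5.3678*g^4 + 0.3075*g^3 + 6.3705*g^2 - 2.5565*g + 0.1363
(2) = -3*m^5 + 2*m^4 - 4*m^3 + 2*m^2 - 9*m + 1
(3) = 5.184*n^5 + 4.4352*n^4 - 1.1136*n^3 - 2.1584*n^2 - 13.7656*n + 5.6856
(4) = t^5 - 10*t^4 + 20*t^3 + 10*t^2 - 21*t
(5) = -p^6 + 13*p^5 - 60*p^4 + 110*p^3 - 28*p^2 - 116*p + 90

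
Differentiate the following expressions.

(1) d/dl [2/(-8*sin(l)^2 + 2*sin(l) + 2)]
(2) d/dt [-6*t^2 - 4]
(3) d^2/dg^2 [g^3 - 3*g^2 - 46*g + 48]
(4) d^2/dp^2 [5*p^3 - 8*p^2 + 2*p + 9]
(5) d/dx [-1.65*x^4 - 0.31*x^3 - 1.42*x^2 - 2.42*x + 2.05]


(1) = (8*sin(l) - 1)*cos(l)/(-4*sin(l)^2 + sin(l) + 1)^2
(2) = -12*t
(3) = 6*g - 6
(4) = 30*p - 16
(5) = -6.6*x^3 - 0.93*x^2 - 2.84*x - 2.42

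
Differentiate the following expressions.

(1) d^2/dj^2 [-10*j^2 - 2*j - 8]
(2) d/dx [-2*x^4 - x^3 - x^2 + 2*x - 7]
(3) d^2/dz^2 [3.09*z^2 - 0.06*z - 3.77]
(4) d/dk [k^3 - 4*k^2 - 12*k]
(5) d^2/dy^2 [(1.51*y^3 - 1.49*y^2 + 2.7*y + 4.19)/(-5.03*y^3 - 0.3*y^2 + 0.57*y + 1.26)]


(1) = -20
(2) = -8*x^3 - 3*x^2 - 2*x + 2
(3) = 6.18000000000000
(4) = 3*k^2 - 8*k - 12
(5) = (79.953862*y^6 - 435.850506*y^5 - 1385.784114*y^4 + 13.46163*y^3 - 138.655998*y^2 - 175.540608*y + 2.719026)/(127.263527*y^9 + 22.77081*y^8 - 41.906439*y^7 - 100.771182*y^6 - 6.659199*y^5 + 21.627486*y^4 + 25.064451*y^3 + 0.200718*y^2 - 2.714796*y - 2.000376)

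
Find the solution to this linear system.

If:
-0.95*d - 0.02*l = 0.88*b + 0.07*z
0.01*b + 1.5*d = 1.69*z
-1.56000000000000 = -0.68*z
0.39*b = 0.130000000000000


Then:
b = 0.33
d = 2.58
l = -145.36
z = 2.29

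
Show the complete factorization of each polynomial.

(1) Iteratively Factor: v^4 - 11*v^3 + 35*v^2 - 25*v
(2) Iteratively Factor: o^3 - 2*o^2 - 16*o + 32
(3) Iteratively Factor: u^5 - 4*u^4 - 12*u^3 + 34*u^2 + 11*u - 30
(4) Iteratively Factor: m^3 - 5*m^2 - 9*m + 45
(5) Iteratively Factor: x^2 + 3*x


(1) = (v)*(v^3 - 11*v^2 + 35*v - 25) = v*(v - 5)*(v^2 - 6*v + 5) = v*(v - 5)*(v - 1)*(v - 5)
(2) = (o - 4)*(o^2 + 2*o - 8) = (o - 4)*(o - 2)*(o + 4)
(3) = (u - 1)*(u^4 - 3*u^3 - 15*u^2 + 19*u + 30) = (u - 5)*(u - 1)*(u^3 + 2*u^2 - 5*u - 6) = (u - 5)*(u - 1)*(u + 3)*(u^2 - u - 2) = (u - 5)*(u - 1)*(u + 1)*(u + 3)*(u - 2)
(4) = (m - 3)*(m^2 - 2*m - 15) = (m - 3)*(m + 3)*(m - 5)
(5) = (x + 3)*(x)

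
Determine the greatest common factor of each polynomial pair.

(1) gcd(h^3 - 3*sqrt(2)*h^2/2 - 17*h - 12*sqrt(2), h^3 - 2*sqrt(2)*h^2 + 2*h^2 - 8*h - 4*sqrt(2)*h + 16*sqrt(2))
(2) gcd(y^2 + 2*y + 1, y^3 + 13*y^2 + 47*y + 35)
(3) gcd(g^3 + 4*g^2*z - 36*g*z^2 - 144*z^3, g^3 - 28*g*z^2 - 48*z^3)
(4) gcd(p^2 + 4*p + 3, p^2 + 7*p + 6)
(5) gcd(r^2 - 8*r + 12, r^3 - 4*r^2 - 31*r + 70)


(1) = 1
(2) = y + 1
(3) = -g^2 + 2*g*z + 24*z^2
(4) = gcd((p + 1)*(p + 3), (p + 1)*(p + 6)) = p + 1
(5) = r - 2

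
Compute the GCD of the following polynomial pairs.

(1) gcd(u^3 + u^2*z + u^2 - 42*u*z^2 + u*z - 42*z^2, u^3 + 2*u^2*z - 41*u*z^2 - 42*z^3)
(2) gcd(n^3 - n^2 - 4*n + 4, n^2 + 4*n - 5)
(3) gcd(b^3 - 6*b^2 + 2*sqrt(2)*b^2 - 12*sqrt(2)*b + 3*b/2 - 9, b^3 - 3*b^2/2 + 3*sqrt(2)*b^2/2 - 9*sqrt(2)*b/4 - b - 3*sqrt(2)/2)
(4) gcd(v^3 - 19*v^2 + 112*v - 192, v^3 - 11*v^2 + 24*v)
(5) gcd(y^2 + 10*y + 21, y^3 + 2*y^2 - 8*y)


(1) = -u^2 - u*z + 42*z^2
(2) = gcd((n - 2)*(n - 1)*(n + 2), (n - 1)*(n + 5)) = n - 1
(3) = gcd((b - 6)*(b + sqrt(2)/2)*(b + 3*sqrt(2)/2), (b - 2)*(b + 1/2)*(b + 3*sqrt(2)/2)) = b + 3*sqrt(2)/2
(4) = gcd((v - 8)^2*(v - 3), v*(v - 8)*(v - 3)) = v^2 - 11*v + 24
(5) = 1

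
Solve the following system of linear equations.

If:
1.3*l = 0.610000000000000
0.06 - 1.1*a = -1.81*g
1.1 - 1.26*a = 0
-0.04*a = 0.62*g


Then:
No Solution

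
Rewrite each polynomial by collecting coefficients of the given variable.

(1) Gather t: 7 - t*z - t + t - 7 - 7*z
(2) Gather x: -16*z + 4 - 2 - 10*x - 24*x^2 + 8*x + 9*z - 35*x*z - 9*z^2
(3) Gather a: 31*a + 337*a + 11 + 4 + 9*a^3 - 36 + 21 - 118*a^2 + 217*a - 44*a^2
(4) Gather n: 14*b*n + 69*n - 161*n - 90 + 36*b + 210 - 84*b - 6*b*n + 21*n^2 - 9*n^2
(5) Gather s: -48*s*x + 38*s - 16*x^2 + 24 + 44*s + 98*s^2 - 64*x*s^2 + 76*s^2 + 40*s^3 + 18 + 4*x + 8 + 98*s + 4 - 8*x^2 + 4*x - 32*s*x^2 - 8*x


(1) = -t*z - 7*z
(2) = -24*x^2 + x*(-35*z - 2) - 9*z^2 - 7*z + 2
(3) = 9*a^3 - 162*a^2 + 585*a
(4) = -48*b + 12*n^2 + n*(8*b - 92) + 120
(5) = 40*s^3 + s^2*(174 - 64*x) + s*(-32*x^2 - 48*x + 180) - 24*x^2 + 54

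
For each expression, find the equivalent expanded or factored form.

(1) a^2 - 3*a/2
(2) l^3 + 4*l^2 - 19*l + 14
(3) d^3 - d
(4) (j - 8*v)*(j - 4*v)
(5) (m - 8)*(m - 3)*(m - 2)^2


(1) = a*(a - 3/2)
(2) = (l - 2)*(l - 1)*(l + 7)
(3) = d*(d - 1)*(d + 1)
(4) = j^2 - 12*j*v + 32*v^2
(5) = m^4 - 15*m^3 + 72*m^2 - 140*m + 96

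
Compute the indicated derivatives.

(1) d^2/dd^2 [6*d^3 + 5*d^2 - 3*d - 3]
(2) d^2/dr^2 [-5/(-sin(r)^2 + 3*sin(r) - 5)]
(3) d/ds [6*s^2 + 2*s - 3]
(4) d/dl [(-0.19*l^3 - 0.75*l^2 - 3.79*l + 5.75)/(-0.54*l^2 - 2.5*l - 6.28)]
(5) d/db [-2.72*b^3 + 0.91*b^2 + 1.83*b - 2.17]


(1) = 36*d + 10
(2) = 5*(-4*sin(r)^4 + 9*sin(r)^3 + 17*sin(r)^2 - 33*sin(r) + 8)/(sin(r)^2 - 3*sin(r) + 5)^3
(3) = 12*s + 2
(4) = (0.1026*l^4 + 0.95*l^3 + 3.408*l^2 + 15.63*l + 38.1762)/(0.2916*l^4 + 2.7*l^3 + 13.0324*l^2 + 31.4*l + 39.4384)
(5) = -8.16*b^2 + 1.82*b + 1.83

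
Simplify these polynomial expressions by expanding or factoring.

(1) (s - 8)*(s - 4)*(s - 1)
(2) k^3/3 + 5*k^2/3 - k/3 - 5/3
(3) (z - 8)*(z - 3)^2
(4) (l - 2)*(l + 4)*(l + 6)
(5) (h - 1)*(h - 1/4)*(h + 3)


(1) = s^3 - 13*s^2 + 44*s - 32
(2) = (k/3 + 1/3)*(k - 1)*(k + 5)
(3) = z^3 - 14*z^2 + 57*z - 72
(4) = l^3 + 8*l^2 + 4*l - 48
(5) = h^3 + 7*h^2/4 - 7*h/2 + 3/4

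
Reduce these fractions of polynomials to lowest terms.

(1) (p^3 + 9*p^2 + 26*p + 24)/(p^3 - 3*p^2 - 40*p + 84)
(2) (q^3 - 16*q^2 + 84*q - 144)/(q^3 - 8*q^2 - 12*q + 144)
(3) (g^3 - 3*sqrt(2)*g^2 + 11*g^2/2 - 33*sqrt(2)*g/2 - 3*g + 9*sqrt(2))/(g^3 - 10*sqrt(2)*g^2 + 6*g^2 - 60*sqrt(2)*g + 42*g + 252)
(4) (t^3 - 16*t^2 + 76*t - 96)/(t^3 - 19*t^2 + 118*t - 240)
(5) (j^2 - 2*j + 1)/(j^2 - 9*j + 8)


(1) = (p^3 + 9*p^2 + 26*p + 24)/(p^3 - 3*p^2 - 40*p + 84)
(2) = (q - 4)/(q + 4)
(3) = (2*g - 1)/(2*g - 14*sqrt(2))
(4) = (t - 2)/(t - 5)
(5) = (j - 1)/(j - 8)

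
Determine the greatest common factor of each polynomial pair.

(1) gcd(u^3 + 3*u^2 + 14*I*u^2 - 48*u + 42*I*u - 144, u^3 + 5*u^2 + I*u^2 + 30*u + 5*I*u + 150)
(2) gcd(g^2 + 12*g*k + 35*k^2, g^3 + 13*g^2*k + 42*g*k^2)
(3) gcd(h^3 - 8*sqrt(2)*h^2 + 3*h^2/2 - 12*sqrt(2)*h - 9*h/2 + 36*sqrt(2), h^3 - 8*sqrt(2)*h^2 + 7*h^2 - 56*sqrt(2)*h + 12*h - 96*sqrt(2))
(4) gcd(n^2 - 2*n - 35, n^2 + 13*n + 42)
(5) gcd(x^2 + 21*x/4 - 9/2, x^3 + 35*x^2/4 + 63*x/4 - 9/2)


(1) = gcd((u + 3)*(u + 6*I)*(u + 8*I), (u + 5)*(u - 5*I)*(u + 6*I)) = u + 6*I
(2) = g + 7*k
(3) = h^2 + h*(3 - 8*sqrt(2)) - 24*sqrt(2)
(4) = 1
(5) = gcd((x - 3/4)*(x + 6), (x - 1/4)*(x + 3)*(x + 6)) = x + 6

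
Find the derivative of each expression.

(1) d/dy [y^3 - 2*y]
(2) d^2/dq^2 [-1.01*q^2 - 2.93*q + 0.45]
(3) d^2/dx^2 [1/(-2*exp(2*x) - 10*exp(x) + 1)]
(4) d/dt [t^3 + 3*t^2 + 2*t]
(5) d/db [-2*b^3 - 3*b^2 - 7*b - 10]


(1) = 3*y^2 - 2
(2) = -2.02000000000000
(3) = 2*(-4*(2*exp(x) + 5)^2*exp(x) + (4*exp(x) + 5)*(2*exp(2*x) + 10*exp(x) - 1))*exp(x)/(2*exp(2*x) + 10*exp(x) - 1)^3
(4) = 3*t^2 + 6*t + 2
(5) = -6*b^2 - 6*b - 7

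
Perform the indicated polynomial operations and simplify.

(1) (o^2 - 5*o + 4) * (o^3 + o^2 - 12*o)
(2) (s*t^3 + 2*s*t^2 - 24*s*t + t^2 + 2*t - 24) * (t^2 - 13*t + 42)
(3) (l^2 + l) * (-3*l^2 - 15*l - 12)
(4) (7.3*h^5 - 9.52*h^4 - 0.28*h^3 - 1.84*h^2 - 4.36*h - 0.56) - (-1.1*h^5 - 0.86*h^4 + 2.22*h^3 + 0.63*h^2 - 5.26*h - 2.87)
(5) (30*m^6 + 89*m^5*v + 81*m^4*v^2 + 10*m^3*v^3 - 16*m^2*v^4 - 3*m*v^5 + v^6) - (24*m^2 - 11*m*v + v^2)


(1) = o^5 - 4*o^4 - 13*o^3 + 64*o^2 - 48*o
(2) = s*t^5 - 11*s*t^4 - 8*s*t^3 + 396*s*t^2 - 1008*s*t + t^4 - 11*t^3 - 8*t^2 + 396*t - 1008
(3) = -3*l^4 - 18*l^3 - 27*l^2 - 12*l
(4) = 8.4*h^5 - 8.66*h^4 - 2.5*h^3 - 2.47*h^2 + 0.9*h + 2.31
(5) = 30*m^6 + 89*m^5*v + 81*m^4*v^2 + 10*m^3*v^3 - 16*m^2*v^4 - 24*m^2 - 3*m*v^5 + 11*m*v + v^6 - v^2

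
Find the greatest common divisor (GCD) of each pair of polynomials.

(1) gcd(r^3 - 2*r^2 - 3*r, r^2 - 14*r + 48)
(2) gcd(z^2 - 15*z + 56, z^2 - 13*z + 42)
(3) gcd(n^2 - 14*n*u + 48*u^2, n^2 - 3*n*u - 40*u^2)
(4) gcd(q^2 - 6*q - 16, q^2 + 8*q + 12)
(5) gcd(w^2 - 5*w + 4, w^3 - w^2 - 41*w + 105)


(1) = gcd(r*(r - 3)*(r + 1), (r - 8)*(r - 6)) = 1
(2) = gcd((z - 8)*(z - 7), (z - 7)*(z - 6)) = z - 7
(3) = -n + 8*u
(4) = q + 2
(5) = gcd((w - 4)*(w - 1), (w - 5)*(w - 3)*(w + 7)) = 1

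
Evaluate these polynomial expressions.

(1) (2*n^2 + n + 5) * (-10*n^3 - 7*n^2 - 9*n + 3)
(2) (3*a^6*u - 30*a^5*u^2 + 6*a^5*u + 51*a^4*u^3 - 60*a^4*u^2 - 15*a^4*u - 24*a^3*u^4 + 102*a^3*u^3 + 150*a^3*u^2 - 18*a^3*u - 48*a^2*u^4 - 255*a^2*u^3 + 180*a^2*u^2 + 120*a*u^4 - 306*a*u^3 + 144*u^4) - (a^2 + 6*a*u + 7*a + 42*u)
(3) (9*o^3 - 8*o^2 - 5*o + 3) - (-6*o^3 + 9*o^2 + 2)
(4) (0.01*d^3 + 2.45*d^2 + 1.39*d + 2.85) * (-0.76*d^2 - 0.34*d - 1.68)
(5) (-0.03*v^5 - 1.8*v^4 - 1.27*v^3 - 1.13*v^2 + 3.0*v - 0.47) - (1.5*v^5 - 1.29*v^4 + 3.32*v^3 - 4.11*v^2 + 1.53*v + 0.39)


(1) = -20*n^5 - 24*n^4 - 75*n^3 - 38*n^2 - 42*n + 15
(2) = 3*a^6*u - 30*a^5*u^2 + 6*a^5*u + 51*a^4*u^3 - 60*a^4*u^2 - 15*a^4*u - 24*a^3*u^4 + 102*a^3*u^3 + 150*a^3*u^2 - 18*a^3*u - 48*a^2*u^4 - 255*a^2*u^3 + 180*a^2*u^2 - a^2 + 120*a*u^4 - 306*a*u^3 - 6*a*u - 7*a + 144*u^4 - 42*u
(3) = 15*o^3 - 17*o^2 - 5*o + 1
(4) = -0.0076*d^5 - 1.8654*d^4 - 1.9062*d^3 - 6.7546*d^2 - 3.3042*d - 4.788
(5) = -1.53*v^5 - 0.51*v^4 - 4.59*v^3 + 2.98*v^2 + 1.47*v - 0.86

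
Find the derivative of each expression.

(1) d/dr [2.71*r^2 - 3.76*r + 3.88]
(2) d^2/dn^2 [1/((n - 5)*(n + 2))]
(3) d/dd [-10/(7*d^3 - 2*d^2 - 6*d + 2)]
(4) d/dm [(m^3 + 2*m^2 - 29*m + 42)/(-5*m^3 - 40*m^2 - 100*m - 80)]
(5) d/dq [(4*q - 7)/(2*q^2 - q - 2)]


(1) = 5.42*r - 3.76
(2) = 2*((n - 5)^2 + (n - 5)*(n + 2) + (n + 2)^2)/((n - 5)^3*(n + 2)^3)
(3) = 10*(21*d^2 - 4*d - 6)/(7*d^3 - 2*d^2 - 6*d + 2)^2
(4) = 2*(-3*m^3 - 43*m^2 - 11*m + 326)/(5*(m^5 + 14*m^4 + 76*m^3 + 200*m^2 + 256*m + 128))
(5) = (8*q^2 - 4*q - (4*q - 7)*(4*q - 1) - 8)/(-2*q^2 + q + 2)^2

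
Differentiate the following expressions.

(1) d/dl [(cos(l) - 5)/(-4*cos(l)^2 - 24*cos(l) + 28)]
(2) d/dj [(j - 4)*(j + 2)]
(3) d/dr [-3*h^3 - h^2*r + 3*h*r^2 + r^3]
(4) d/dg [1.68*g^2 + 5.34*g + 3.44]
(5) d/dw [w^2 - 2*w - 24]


(1) = (sin(l)^2 + 10*cos(l) + 22)*sin(l)/(4*(cos(l)^2 + 6*cos(l) - 7)^2)
(2) = 2*j - 2
(3) = -h^2 + 6*h*r + 3*r^2
(4) = 3.36*g + 5.34
(5) = 2*w - 2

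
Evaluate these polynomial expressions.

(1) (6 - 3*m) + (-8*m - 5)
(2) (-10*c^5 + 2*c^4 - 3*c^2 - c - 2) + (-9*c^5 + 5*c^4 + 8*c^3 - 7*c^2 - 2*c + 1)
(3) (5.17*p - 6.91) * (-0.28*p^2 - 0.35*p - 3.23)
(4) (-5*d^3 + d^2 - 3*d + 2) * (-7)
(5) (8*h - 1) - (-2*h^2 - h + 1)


(1) = 1 - 11*m
(2) = -19*c^5 + 7*c^4 + 8*c^3 - 10*c^2 - 3*c - 1
(3) = -1.4476*p^3 + 0.1253*p^2 - 14.2806*p + 22.3193
(4) = 35*d^3 - 7*d^2 + 21*d - 14
(5) = 2*h^2 + 9*h - 2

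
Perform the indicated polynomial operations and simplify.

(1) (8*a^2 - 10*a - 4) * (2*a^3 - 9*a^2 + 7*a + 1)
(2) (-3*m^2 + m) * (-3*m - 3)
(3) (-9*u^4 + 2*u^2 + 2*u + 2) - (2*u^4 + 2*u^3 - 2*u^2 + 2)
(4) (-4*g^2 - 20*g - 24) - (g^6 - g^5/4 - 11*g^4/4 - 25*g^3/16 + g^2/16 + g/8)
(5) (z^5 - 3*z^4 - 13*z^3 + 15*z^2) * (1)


(1) = 16*a^5 - 92*a^4 + 138*a^3 - 26*a^2 - 38*a - 4
(2) = 9*m^3 + 6*m^2 - 3*m
(3) = -11*u^4 - 2*u^3 + 4*u^2 + 2*u
(4) = -g^6 + g^5/4 + 11*g^4/4 + 25*g^3/16 - 65*g^2/16 - 161*g/8 - 24
(5) = z^5 - 3*z^4 - 13*z^3 + 15*z^2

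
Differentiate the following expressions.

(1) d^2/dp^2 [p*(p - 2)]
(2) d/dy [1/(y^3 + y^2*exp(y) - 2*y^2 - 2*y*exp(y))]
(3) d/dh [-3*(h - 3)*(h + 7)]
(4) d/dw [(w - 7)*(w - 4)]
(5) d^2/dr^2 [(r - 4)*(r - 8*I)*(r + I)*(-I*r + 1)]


(1) = 2
(2) = (-y^2*exp(y) - 3*y^2 + 4*y + 2*exp(y))/(y^2*(y^2 + y*exp(y) - 2*y - 2*exp(y))^2)
(3) = -6*h - 12
(4) = 2*w - 11
(5) = -12*I*r^2 - r*(36 - 24*I) + 48 - 30*I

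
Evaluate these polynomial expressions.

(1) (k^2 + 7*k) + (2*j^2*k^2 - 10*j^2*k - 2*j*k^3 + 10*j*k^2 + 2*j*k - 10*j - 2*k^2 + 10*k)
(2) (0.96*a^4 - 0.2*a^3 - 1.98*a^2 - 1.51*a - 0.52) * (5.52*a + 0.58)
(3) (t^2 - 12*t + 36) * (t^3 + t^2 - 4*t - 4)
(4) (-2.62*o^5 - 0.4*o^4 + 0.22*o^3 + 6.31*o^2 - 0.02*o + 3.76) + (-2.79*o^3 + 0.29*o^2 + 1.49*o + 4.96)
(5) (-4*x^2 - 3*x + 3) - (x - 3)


(1) = 2*j^2*k^2 - 10*j^2*k - 2*j*k^3 + 10*j*k^2 + 2*j*k - 10*j - k^2 + 17*k
(2) = 5.2992*a^5 - 0.5472*a^4 - 11.0456*a^3 - 9.4836*a^2 - 3.7462*a - 0.3016
(3) = t^5 - 11*t^4 + 20*t^3 + 80*t^2 - 96*t - 144
(4) = -2.62*o^5 - 0.4*o^4 - 2.57*o^3 + 6.6*o^2 + 1.47*o + 8.72
(5) = -4*x^2 - 4*x + 6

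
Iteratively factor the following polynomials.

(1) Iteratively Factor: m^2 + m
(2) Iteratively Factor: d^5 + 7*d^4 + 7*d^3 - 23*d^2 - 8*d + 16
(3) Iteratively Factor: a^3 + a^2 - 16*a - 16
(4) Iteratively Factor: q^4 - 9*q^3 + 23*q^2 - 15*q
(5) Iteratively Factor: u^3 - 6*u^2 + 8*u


(1) = (m + 1)*(m)
(2) = (d + 4)*(d^4 + 3*d^3 - 5*d^2 - 3*d + 4) = (d - 1)*(d + 4)*(d^3 + 4*d^2 - d - 4) = (d - 1)*(d + 4)^2*(d^2 - 1) = (d - 1)^2*(d + 4)^2*(d + 1)
(3) = (a - 4)*(a^2 + 5*a + 4) = (a - 4)*(a + 1)*(a + 4)
(4) = (q - 3)*(q^3 - 6*q^2 + 5*q) = (q - 3)*(q - 1)*(q^2 - 5*q) = (q - 5)*(q - 3)*(q - 1)*(q)
(5) = (u)*(u^2 - 6*u + 8) = u*(u - 2)*(u - 4)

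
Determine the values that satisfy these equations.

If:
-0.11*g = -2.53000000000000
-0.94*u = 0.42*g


Then:
g = 23.00
u = -10.28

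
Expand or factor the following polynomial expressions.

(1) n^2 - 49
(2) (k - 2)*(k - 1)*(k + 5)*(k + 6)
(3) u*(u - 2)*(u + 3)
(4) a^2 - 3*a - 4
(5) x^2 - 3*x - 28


(1) = (n - 7)*(n + 7)
(2) = k^4 + 8*k^3 - k^2 - 68*k + 60
(3) = u^3 + u^2 - 6*u
(4) = (a - 4)*(a + 1)
(5) = (x - 7)*(x + 4)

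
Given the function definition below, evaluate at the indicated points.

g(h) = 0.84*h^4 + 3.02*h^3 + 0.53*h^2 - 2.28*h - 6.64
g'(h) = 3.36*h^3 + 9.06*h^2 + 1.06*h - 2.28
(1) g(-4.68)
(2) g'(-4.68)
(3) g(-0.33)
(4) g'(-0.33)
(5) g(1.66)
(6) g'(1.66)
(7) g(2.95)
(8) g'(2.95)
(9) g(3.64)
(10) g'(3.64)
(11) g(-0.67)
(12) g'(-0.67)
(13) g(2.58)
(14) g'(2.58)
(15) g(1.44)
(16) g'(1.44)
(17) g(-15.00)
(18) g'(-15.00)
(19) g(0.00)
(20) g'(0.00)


(1) = 109.04
(2) = -153.22
(3) = -5.93
(4) = -1.76
(5) = 11.23
(6) = 39.81
(7) = 132.39
(8) = 165.95
(9) = 285.20
(10) = 283.67
(11) = -5.61
(12) = 0.07
(13) = 80.09
(14) = 118.46
(15) = 3.81
(16) = 28.07
(17) = 32479.31
(18) = -9319.68
(19) = -6.64
(20) = -2.28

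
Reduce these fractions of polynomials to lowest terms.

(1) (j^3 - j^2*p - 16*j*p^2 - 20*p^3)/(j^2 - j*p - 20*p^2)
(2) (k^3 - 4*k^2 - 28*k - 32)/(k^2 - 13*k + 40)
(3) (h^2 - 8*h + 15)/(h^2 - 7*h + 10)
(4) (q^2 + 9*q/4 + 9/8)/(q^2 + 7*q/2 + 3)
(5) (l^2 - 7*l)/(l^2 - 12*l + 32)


(1) = (j^2 + 4*j*p + 4*p^2)/(j + 4*p)
(2) = (k^2 + 4*k + 4)/(k - 5)
(3) = (h - 3)/(h - 2)
(4) = (4*q + 3)/(4*q + 8)
(5) = (l^2 - 7*l)/(l^2 - 12*l + 32)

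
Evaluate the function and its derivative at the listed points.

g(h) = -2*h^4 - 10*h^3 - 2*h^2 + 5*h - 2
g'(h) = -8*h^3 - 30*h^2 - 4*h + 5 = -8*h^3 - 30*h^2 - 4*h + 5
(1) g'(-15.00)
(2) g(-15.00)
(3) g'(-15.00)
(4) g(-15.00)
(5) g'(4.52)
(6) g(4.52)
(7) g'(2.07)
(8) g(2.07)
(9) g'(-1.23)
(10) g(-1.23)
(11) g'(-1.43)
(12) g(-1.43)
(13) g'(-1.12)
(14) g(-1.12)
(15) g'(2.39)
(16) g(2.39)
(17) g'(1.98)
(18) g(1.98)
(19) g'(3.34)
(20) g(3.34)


(1) = 20315.00
(2) = -68027.00
(3) = 20315.00
(4) = -68027.00
(5) = -1364.76
(6) = -1778.52
(7) = -202.78
(8) = -125.64
(9) = -20.58
(10) = 2.86
(11) = -27.23
(12) = 7.64
(13) = -16.91
(14) = 0.79
(15) = -285.14
(16) = -203.25
(17) = -182.63
(18) = -108.30
(19) = -641.11
(20) = -629.10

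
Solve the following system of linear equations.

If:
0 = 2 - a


Then:
a = 2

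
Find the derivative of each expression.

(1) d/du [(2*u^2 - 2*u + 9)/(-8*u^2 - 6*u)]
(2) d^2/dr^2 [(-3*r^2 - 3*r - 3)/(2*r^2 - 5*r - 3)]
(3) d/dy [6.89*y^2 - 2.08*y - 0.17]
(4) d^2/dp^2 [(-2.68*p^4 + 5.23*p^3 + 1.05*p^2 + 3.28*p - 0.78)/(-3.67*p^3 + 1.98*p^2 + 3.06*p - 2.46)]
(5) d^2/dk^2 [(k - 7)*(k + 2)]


(1) = (-14*u^2 + 72*u + 27)/(2*u^2*(16*u^2 + 24*u + 9))
(2) = 6*(-14*r^3 - 30*r^2 + 12*r - 25)/(8*r^6 - 60*r^5 + 114*r^4 + 55*r^3 - 171*r^2 - 135*r - 27)
(3) = 13.78*y - 2.08
(4) = (-23.08611*p^6 - 665.21958*p^5 + 837.179388*p^4 - 516.312396*p^3 + 721.289592*p^2 - 299.653344*p - 39.883752)/(49.430863*p^9 - 80.005266*p^8 - 80.480898*p^7 + 225.052866*p^6 - 40.151052*p^5 - 192.444984*p^4 + 127.403388*p^3 + 33.156864*p^2 - 55.553688*p + 14.886936)
(5) = 2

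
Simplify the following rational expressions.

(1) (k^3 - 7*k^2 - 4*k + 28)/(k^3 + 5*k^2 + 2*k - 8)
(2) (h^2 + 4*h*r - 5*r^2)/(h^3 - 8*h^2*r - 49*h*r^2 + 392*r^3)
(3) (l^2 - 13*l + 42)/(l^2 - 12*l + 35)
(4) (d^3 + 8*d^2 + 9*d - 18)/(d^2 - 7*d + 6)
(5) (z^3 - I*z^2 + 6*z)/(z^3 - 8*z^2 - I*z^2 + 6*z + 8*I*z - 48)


(1) = (k^2 - 9*k + 14)/(k^2 + 3*k - 4)
(2) = (h^2 + 4*h*r - 5*r^2)/(h^3 - 8*h^2*r - 49*h*r^2 + 392*r^3)
(3) = (l - 6)/(l - 5)
(4) = (d^2 + 9*d + 18)/(d - 6)
(5) = z/(z - 8)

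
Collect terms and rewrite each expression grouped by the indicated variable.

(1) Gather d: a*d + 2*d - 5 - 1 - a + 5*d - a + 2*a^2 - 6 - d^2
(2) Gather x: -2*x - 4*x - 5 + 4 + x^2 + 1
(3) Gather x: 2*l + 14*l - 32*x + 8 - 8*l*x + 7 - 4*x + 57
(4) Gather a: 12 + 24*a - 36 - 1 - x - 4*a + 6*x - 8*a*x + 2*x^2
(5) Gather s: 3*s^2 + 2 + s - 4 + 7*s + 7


(1) = 2*a^2 - 2*a - d^2 + d*(a + 7) - 12
(2) = x^2 - 6*x
(3) = 16*l + x*(-8*l - 36) + 72
(4) = a*(20 - 8*x) + 2*x^2 + 5*x - 25
(5) = 3*s^2 + 8*s + 5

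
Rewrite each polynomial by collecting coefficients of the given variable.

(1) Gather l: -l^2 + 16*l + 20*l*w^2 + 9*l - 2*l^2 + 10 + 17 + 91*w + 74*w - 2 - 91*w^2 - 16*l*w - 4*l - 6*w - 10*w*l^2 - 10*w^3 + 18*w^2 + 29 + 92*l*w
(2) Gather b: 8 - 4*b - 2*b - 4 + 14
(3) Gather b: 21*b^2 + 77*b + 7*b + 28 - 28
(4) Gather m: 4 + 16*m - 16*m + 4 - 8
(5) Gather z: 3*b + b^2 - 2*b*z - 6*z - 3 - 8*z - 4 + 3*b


(1) = l^2*(-10*w - 3) + l*(20*w^2 + 76*w + 21) - 10*w^3 - 73*w^2 + 159*w + 54
(2) = 18 - 6*b
(3) = 21*b^2 + 84*b
(4) = 0
(5) = b^2 + 6*b + z*(-2*b - 14) - 7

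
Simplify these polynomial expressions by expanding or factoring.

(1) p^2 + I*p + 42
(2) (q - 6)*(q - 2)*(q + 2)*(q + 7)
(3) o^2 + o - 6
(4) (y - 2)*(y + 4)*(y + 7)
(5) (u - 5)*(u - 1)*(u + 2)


(1) = (p - 6*I)*(p + 7*I)
(2) = q^4 + q^3 - 46*q^2 - 4*q + 168
(3) = (o - 2)*(o + 3)
(4) = y^3 + 9*y^2 + 6*y - 56
(5) = u^3 - 4*u^2 - 7*u + 10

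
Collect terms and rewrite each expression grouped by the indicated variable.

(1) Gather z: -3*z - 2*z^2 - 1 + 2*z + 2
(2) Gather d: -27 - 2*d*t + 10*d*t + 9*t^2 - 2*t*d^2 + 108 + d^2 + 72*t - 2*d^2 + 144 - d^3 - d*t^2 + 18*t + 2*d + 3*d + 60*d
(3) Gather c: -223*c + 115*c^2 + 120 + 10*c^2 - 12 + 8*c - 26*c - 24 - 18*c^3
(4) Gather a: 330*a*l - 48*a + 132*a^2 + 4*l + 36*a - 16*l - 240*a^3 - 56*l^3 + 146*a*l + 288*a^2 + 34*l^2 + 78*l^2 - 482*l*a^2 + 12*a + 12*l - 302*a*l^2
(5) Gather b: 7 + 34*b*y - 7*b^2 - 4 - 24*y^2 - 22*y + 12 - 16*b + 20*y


(1) = -2*z^2 - z + 1
(2) = -d^3 + d^2*(-2*t - 1) + d*(-t^2 + 8*t + 65) + 9*t^2 + 90*t + 225
(3) = -18*c^3 + 125*c^2 - 241*c + 84
(4) = -240*a^3 + a^2*(420 - 482*l) + a*(-302*l^2 + 476*l) - 56*l^3 + 112*l^2
(5) = -7*b^2 + b*(34*y - 16) - 24*y^2 - 2*y + 15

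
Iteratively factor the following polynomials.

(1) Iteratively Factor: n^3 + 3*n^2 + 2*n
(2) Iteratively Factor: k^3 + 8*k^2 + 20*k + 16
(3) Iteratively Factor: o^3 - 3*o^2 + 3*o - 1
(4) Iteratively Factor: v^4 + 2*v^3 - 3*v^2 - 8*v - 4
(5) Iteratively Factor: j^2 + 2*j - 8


(1) = (n)*(n^2 + 3*n + 2) = n*(n + 1)*(n + 2)
(2) = (k + 4)*(k^2 + 4*k + 4) = (k + 2)*(k + 4)*(k + 2)
(3) = (o - 1)*(o^2 - 2*o + 1) = (o - 1)^2*(o - 1)
(4) = (v + 1)*(v^3 + v^2 - 4*v - 4) = (v + 1)^2*(v^2 - 4) = (v - 2)*(v + 1)^2*(v + 2)
(5) = (j + 4)*(j - 2)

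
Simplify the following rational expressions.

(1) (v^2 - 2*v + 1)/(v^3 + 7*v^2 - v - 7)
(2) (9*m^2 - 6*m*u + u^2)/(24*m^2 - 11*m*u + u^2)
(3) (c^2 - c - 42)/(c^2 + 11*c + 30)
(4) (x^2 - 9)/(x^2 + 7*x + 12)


(1) = (v - 1)/(v^2 + 8*v + 7)
(2) = (-3*m + u)/(-8*m + u)
(3) = (c - 7)/(c + 5)
(4) = (x - 3)/(x + 4)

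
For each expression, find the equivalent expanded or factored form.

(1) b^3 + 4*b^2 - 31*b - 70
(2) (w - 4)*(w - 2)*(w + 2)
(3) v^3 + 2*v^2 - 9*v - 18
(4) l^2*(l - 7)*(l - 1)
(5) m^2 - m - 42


(1) = (b - 5)*(b + 2)*(b + 7)
(2) = w^3 - 4*w^2 - 4*w + 16
(3) = (v - 3)*(v + 2)*(v + 3)
(4) = l^4 - 8*l^3 + 7*l^2
(5) = (m - 7)*(m + 6)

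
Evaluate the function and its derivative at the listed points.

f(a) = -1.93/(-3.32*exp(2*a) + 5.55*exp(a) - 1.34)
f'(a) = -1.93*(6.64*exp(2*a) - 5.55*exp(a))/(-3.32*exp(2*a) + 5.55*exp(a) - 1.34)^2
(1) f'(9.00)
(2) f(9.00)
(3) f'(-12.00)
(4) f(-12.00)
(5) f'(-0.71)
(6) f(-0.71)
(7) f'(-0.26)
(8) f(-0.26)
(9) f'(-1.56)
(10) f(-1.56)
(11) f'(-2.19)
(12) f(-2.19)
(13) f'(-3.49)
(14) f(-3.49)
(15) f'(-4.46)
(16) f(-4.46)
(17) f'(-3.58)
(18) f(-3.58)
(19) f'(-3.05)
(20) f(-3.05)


(1) = -0.00
(2) = 0.00
(3) = 0.00
(4) = 1.44
(5) = 6.31
(6) = -3.29
(7) = 0.69
(8) = -2.00
(9) = 16.42
(10) = 6.02
(11) = 1.80
(12) = 2.54
(13) = 0.23
(14) = 1.64
(15) = 0.07
(16) = 1.51
(17) = 0.20
(18) = 1.62
(19) = 0.41
(20) = 1.78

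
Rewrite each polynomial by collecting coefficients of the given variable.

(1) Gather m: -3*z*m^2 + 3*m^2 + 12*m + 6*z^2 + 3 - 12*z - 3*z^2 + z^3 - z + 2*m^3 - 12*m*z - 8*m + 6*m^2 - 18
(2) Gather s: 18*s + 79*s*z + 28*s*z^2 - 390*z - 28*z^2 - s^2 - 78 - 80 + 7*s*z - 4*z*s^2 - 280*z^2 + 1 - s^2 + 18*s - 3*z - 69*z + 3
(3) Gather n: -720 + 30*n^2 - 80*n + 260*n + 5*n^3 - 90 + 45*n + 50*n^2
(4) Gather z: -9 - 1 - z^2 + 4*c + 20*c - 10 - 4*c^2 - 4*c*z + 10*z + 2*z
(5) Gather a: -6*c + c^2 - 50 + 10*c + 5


(1) = 2*m^3 + m^2*(9 - 3*z) + m*(4 - 12*z) + z^3 + 3*z^2 - 13*z - 15
(2) = s^2*(-4*z - 2) + s*(28*z^2 + 86*z + 36) - 308*z^2 - 462*z - 154
(3) = 5*n^3 + 80*n^2 + 225*n - 810
(4) = -4*c^2 + 24*c - z^2 + z*(12 - 4*c) - 20
(5) = c^2 + 4*c - 45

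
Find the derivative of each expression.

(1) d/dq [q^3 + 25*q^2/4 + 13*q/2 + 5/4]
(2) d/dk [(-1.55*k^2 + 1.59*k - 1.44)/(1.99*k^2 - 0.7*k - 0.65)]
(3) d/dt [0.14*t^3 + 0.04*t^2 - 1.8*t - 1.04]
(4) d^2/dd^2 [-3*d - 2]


(1) = 3*q^2 + 25*q/2 + 13/2
(2) = (-2.0791*k^2 + 7.7462*k - 2.0415)/(3.9601*k^4 - 2.786*k^3 - 2.097*k^2 + 0.91*k + 0.4225)
(3) = 0.42*t^2 + 0.08*t - 1.8
(4) = 0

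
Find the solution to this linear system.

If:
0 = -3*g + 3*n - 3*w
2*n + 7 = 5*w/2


Then:
g = w/4 - 7/2
n = 5*w/4 - 7/2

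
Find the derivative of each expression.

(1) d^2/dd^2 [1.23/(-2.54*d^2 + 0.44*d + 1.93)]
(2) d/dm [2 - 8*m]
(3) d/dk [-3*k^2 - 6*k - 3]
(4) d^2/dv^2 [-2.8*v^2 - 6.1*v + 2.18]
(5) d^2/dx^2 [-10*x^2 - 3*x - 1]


(1) = (-15.870936*d^2 + 2.749296*d + 1.23*(5.08*d - 0.44)*(10.16*d - 0.88) + 12.059412)/(-2.54*d^2 + 0.44*d + 1.93)^3
(2) = -8
(3) = -6*k - 6
(4) = -5.60000000000000
(5) = -20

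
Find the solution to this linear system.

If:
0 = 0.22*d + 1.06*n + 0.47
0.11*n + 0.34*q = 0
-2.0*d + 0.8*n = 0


Then:
d = -0.16
n = -0.41
q = 0.13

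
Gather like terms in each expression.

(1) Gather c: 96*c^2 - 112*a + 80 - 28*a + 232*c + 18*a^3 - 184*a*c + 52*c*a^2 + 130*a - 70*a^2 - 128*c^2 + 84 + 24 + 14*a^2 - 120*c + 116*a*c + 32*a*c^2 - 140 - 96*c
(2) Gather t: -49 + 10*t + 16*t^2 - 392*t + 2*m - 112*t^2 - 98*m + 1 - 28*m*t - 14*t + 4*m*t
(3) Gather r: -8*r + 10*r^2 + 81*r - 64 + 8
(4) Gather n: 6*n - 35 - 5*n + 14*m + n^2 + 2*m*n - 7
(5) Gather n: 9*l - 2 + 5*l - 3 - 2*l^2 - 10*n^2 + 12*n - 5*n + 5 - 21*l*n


(1) = 18*a^3 - 56*a^2 - 10*a + c^2*(32*a - 32) + c*(52*a^2 - 68*a + 16) + 48
(2) = -96*m - 96*t^2 + t*(-24*m - 396) - 48
(3) = 10*r^2 + 73*r - 56
(4) = 14*m + n^2 + n*(2*m + 1) - 42
(5) = -2*l^2 + 14*l - 10*n^2 + n*(7 - 21*l)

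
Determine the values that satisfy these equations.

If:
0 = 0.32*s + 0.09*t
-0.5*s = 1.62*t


Then:
s = 0.00
t = 0.00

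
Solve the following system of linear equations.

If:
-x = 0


Then:
x = 0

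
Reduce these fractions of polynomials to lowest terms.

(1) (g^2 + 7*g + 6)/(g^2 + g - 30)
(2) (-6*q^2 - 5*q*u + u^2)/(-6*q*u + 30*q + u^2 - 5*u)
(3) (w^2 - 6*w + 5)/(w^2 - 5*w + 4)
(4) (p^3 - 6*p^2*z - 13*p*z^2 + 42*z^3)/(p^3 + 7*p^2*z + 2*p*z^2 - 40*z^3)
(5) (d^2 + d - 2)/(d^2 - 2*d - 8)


(1) = (g + 1)/(g - 5)
(2) = (q + u)/(u - 5)
(3) = (w - 5)/(w - 4)
(4) = (p^2 - 4*p*z - 21*z^2)/(p^2 + 9*p*z + 20*z^2)
(5) = (d - 1)/(d - 4)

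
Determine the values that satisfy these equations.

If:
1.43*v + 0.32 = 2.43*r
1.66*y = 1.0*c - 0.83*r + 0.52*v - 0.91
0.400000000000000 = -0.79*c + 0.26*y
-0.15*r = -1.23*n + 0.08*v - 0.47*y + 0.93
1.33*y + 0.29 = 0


Then:
c = -0.58
n = 6.21
r = 23.17
v = 39.14
y = -0.22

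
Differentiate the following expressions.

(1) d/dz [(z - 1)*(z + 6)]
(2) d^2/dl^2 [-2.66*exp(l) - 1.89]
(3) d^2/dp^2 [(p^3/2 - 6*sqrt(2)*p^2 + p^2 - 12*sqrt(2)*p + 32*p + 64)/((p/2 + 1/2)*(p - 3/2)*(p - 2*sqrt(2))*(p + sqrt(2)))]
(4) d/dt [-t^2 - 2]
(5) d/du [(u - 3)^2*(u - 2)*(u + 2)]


(1) = 2*z + 5
(2) = -2.66*exp(l)
(3) = 4*(4*p^9 - 144*sqrt(2)*p^8 + 24*p^8 - 534*sqrt(2)*p^7 + 1878*p^7 - 2095*sqrt(2)*p^6 + 5583*p^6 - 5055*sqrt(2)*p^5 - 6672*p^5 - 21984*p^4 + 11418*sqrt(2)*p^4 - 1038*p^3 + 23702*sqrt(2)*p^3 - 9900*sqrt(2)*p^2 + 22152*p^2 - 13728*sqrt(2)*p + 17520*p - 1344*sqrt(2) + 20192)/(8*p^12 - 24*sqrt(2)*p^11 - 12*p^11 - 78*p^10 + 36*sqrt(2)*p^10 + 107*p^9 + 266*sqrt(2)*p^9 - 369*sqrt(2)*p^8 + 417*p^8 - 1179*sqrt(2)*p^7 - 525*p^7 - 1529*p^6 + 1427*sqrt(2)*p^6 + 1770*p^5 + 2511*sqrt(2)*p^5 - 2274*sqrt(2)*p^4 + 3162*p^4 - 2754*sqrt(2)*p^3 - 2888*p^3 - 3528*p^2 + 1296*sqrt(2)*p^2 + 1728*p + 1296*sqrt(2)*p + 1728)
(4) = -2*t
(5) = 4*u^3 - 18*u^2 + 10*u + 24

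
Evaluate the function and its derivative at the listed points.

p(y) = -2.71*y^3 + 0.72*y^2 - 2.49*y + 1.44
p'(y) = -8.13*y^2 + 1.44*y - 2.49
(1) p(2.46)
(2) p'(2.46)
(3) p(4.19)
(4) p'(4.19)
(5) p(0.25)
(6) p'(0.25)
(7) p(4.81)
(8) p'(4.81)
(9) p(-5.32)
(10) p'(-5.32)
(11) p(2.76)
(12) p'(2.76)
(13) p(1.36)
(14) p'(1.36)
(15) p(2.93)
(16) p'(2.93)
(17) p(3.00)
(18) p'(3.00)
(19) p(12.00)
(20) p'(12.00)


(1) = -40.67
(2) = -48.15
(3) = -195.70
(4) = -139.19
(5) = 0.82
(6) = -2.64
(7) = -295.46
(8) = -183.66
(9) = 443.11
(10) = -240.25
(11) = -56.92
(12) = -60.45
(13) = -7.43
(14) = -15.57
(15) = -67.84
(16) = -68.07
(17) = -72.72
(18) = -71.34
(19) = -4607.64
(20) = -1155.93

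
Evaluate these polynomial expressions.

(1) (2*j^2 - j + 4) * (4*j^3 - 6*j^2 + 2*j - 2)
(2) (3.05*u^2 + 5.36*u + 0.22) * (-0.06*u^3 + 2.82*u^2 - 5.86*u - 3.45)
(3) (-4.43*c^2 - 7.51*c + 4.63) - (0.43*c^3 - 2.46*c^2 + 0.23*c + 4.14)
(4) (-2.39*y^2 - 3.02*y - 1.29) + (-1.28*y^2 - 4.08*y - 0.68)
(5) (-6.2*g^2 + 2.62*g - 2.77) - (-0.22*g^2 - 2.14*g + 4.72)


(1) = 8*j^5 - 16*j^4 + 26*j^3 - 30*j^2 + 10*j - 8
(2) = -0.183*u^5 + 8.2794*u^4 - 2.771*u^3 - 41.3117*u^2 - 19.7812*u - 0.759
(3) = -0.43*c^3 - 1.97*c^2 - 7.74*c + 0.49
(4) = -3.67*y^2 - 7.1*y - 1.97
(5) = -5.98*g^2 + 4.76*g - 7.49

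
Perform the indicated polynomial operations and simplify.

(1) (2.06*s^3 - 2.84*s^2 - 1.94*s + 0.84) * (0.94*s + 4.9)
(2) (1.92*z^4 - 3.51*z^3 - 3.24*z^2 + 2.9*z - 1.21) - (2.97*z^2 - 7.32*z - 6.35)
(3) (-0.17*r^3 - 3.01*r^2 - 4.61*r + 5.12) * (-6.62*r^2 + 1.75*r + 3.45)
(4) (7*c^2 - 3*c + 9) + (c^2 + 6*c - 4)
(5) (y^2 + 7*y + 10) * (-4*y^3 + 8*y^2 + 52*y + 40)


(1) = 1.9364*s^4 + 7.4244*s^3 - 15.7396*s^2 - 8.7164*s + 4.116
(2) = 1.92*z^4 - 3.51*z^3 - 6.21*z^2 + 10.22*z + 5.14
(3) = 1.1254*r^5 + 19.6287*r^4 + 24.6642*r^3 - 52.3464*r^2 - 6.9445*r + 17.664
(4) = 8*c^2 + 3*c + 5
(5) = -4*y^5 - 20*y^4 + 68*y^3 + 484*y^2 + 800*y + 400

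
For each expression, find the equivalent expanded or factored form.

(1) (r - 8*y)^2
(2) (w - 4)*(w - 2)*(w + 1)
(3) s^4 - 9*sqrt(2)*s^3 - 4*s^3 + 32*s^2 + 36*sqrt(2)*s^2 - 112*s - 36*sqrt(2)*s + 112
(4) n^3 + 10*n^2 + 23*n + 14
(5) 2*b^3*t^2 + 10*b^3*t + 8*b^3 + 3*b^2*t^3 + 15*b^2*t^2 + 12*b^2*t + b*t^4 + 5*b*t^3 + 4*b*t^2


(1) = r^2 - 16*r*y + 64*y^2
(2) = w^3 - 5*w^2 + 2*w + 8
(3) = (s - 2)^2*(s - 7*sqrt(2))*(s - 2*sqrt(2))
(4) = (n + 1)*(n + 2)*(n + 7)
(5) = (b + t)*(2*b + t)*(t + 4)*(b*t + b)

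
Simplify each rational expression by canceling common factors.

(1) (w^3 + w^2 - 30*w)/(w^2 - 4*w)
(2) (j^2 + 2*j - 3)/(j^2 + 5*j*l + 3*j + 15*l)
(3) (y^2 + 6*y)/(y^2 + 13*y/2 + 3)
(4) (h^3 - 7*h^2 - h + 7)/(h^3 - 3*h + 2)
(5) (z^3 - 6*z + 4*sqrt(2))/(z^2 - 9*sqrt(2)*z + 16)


(1) = (w^2 + w - 30)/(w - 4)
(2) = (j - 1)/(j + 5*l)
(3) = 2*y/(2*y + 1)
(4) = (h^2 - 6*h - 7)/(h^2 + h - 2)
(5) = (z^2 + sqrt(2)*z - 4)/(z - 8*sqrt(2))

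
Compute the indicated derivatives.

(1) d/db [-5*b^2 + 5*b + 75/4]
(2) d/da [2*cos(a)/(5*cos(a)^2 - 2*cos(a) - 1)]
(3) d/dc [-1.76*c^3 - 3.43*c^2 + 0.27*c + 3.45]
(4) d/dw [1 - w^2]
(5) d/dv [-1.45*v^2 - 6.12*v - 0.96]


(1) = 5 - 10*b
(2) = 2*(5*cos(a)^2 + 1)*sin(a)/(5*sin(a)^2 + 2*cos(a) - 4)^2
(3) = -5.28*c^2 - 6.86*c + 0.27
(4) = -2*w
(5) = -2.9*v - 6.12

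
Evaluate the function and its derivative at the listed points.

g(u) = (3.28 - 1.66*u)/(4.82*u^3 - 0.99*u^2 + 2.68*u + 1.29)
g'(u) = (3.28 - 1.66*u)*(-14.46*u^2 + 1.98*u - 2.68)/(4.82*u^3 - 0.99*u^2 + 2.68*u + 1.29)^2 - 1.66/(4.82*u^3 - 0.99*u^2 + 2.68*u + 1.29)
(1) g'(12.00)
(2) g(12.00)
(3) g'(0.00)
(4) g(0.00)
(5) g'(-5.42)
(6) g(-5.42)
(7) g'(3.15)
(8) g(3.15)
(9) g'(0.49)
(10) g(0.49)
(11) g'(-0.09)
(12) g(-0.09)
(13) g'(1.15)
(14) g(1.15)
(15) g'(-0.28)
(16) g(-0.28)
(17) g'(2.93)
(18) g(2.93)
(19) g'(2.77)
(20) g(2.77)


(1) = 0.00
(2) = -0.00
(3) = -6.57
(4) = 2.54
(5) = -0.01
(6) = -0.02
(7) = 0.00
(8) = -0.01
(9) = -2.05
(10) = 0.84
(11) = -11.08
(12) = 3.31
(13) = -0.41
(14) = 0.13
(15) = -133.60
(16) = 10.51
(17) = -0.00
(18) = -0.01
(19) = -0.00
(20) = -0.01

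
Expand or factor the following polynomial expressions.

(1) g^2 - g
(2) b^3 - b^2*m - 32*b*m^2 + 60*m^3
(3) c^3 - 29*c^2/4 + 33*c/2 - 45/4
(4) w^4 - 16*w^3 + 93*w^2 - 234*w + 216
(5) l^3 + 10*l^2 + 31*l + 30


(1) = g*(g - 1)
(2) = (b - 5*m)*(b - 2*m)*(b + 6*m)
(3) = (c - 3)^2*(c - 5/4)
(4) = (w - 6)*(w - 4)*(w - 3)^2
(5) = (l + 2)*(l + 3)*(l + 5)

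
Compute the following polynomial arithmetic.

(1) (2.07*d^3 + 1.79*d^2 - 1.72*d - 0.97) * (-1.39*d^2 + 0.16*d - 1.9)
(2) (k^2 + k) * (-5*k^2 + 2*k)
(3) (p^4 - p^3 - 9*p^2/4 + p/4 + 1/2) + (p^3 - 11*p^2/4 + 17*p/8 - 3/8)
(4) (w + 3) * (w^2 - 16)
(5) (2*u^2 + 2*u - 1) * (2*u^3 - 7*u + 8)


(1) = -2.8773*d^5 - 2.1569*d^4 - 1.2558*d^3 - 2.3279*d^2 + 3.1128*d + 1.843
(2) = -5*k^4 - 3*k^3 + 2*k^2
(3) = p^4 - 5*p^2 + 19*p/8 + 1/8
(4) = w^3 + 3*w^2 - 16*w - 48
(5) = 4*u^5 + 4*u^4 - 16*u^3 + 2*u^2 + 23*u - 8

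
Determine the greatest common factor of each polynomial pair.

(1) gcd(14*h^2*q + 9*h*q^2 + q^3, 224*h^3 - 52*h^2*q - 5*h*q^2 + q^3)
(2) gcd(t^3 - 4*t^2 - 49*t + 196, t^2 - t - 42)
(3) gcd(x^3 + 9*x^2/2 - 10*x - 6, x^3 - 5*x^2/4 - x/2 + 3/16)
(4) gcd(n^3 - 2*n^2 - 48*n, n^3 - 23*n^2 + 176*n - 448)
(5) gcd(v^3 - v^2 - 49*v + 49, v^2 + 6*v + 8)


(1) = 7*h + q
(2) = gcd((t - 7)*(t - 4)*(t + 7), (t - 7)*(t + 6)) = t - 7
(3) = gcd((x - 2)*(x + 1/2)*(x + 6), (x - 3/2)*(x - 1/4)*(x + 1/2)) = x + 1/2
(4) = n - 8
(5) = gcd((v - 7)*(v - 1)*(v + 7), (v + 2)*(v + 4)) = 1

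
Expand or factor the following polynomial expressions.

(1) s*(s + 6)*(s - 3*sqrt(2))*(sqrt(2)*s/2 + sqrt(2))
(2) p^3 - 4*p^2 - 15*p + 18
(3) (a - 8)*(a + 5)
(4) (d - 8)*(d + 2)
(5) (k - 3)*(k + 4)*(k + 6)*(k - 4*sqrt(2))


(1) = sqrt(2)*s^4/2 - 3*s^3 + 4*sqrt(2)*s^3 - 24*s^2 + 6*sqrt(2)*s^2 - 36*s
(2) = (p - 6)*(p - 1)*(p + 3)
(3) = a^2 - 3*a - 40
(4) = d^2 - 6*d - 16
(5) = k^4 - 4*sqrt(2)*k^3 + 7*k^3 - 28*sqrt(2)*k^2 - 6*k^2 - 72*k + 24*sqrt(2)*k + 288*sqrt(2)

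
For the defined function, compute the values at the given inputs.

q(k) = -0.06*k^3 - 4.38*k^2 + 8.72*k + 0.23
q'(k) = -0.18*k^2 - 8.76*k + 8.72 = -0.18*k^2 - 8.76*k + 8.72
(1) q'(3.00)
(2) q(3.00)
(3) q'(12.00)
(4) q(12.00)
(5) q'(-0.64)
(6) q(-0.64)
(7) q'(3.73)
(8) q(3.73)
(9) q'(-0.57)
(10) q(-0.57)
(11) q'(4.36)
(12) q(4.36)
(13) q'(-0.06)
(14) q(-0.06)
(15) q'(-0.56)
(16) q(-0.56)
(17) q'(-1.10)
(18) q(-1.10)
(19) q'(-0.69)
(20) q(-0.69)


(1) = -19.18
(2) = -14.65
(3) = -122.32
(4) = -629.53
(5) = 14.25
(6) = -7.13
(7) = -26.46
(8) = -31.30
(9) = 13.65
(10) = -6.15
(11) = -32.90
(12) = -49.99
(13) = 9.24
(14) = -0.31
(15) = 13.57
(16) = -6.02
(17) = 18.14
(18) = -14.58
(19) = 14.68
(20) = -7.85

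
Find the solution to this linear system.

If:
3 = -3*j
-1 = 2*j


Then:
No Solution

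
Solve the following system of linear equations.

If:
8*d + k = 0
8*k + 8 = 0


Then:
d = 1/8
k = -1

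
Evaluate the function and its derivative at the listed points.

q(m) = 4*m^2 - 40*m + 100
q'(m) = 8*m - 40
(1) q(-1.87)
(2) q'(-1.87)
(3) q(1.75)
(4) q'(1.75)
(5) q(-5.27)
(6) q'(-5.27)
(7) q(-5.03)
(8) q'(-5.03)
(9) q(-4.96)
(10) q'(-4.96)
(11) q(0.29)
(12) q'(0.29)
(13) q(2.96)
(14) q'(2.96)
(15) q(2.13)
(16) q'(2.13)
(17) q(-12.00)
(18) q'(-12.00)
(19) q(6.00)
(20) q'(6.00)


(1) = 188.79
(2) = -54.96
(3) = 42.25
(4) = -26.00
(5) = 421.89
(6) = -82.16
(7) = 402.40
(8) = -80.24
(9) = 396.81
(10) = -79.68
(11) = 88.74
(12) = -37.68
(13) = 16.65
(14) = -16.32
(15) = 32.95
(16) = -22.96
(17) = 1156.00
(18) = -136.00
(19) = 4.00
(20) = 8.00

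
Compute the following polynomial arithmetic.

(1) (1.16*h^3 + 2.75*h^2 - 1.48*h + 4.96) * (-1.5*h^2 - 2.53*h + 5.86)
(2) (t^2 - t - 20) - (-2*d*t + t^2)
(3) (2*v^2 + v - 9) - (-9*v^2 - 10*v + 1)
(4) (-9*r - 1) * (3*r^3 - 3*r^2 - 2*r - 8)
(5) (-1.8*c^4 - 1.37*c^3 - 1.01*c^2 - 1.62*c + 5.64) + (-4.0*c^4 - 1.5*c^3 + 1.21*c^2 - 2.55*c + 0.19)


(1) = -1.74*h^5 - 7.0598*h^4 + 2.0601*h^3 + 12.4194*h^2 - 21.2216*h + 29.0656
(2) = 2*d*t - t - 20
(3) = 11*v^2 + 11*v - 10
(4) = -27*r^4 + 24*r^3 + 21*r^2 + 74*r + 8
(5) = -5.8*c^4 - 2.87*c^3 + 0.2*c^2 - 4.17*c + 5.83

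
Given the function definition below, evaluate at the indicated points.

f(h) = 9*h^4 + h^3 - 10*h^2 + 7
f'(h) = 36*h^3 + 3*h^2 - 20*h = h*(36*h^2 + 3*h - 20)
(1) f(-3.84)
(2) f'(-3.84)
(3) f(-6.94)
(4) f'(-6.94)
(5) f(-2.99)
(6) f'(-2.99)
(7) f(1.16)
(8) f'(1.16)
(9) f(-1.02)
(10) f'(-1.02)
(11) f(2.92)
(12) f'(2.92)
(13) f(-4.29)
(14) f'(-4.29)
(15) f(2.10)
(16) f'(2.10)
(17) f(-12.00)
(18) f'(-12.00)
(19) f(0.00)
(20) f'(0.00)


(1) = 1759.82
(2) = -1917.39
(3) = 20068.70
(4) = -11749.90
(5) = 610.20
(6) = -875.69
(7) = 11.40
(8) = 37.03
(9) = 5.28
(10) = -14.68
(11) = 600.93
(12) = 863.47
(13) = 2792.40
(14) = -2701.32
(15) = 147.19
(16) = 304.63
(17) = 183463.00
(18) = -61536.00
(19) = 7.00
(20) = 0.00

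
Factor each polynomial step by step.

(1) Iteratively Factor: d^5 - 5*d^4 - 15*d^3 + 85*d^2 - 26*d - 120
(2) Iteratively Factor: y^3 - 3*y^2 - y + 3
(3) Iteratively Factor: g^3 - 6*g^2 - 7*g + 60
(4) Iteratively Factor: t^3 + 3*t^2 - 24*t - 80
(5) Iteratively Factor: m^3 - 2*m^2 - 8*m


(1) = (d - 5)*(d^4 - 15*d^2 + 10*d + 24) = (d - 5)*(d - 2)*(d^3 + 2*d^2 - 11*d - 12) = (d - 5)*(d - 2)*(d + 4)*(d^2 - 2*d - 3) = (d - 5)*(d - 3)*(d - 2)*(d + 4)*(d + 1)
(2) = (y + 1)*(y^2 - 4*y + 3) = (y - 1)*(y + 1)*(y - 3)
(3) = (g - 4)*(g^2 - 2*g - 15) = (g - 4)*(g + 3)*(g - 5)
(4) = (t - 5)*(t^2 + 8*t + 16) = (t - 5)*(t + 4)*(t + 4)
(5) = (m)*(m^2 - 2*m - 8) = m*(m - 4)*(m + 2)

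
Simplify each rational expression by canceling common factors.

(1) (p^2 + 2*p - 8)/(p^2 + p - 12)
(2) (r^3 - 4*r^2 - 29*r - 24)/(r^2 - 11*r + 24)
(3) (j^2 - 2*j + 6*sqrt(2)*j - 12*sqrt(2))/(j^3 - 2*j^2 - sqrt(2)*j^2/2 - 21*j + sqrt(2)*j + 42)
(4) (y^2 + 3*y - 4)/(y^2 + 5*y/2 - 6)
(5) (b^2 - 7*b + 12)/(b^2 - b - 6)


(1) = (p - 2)/(p - 3)
(2) = (r^2 + 4*r + 3)/(r - 3)
(3) = (2*j + 12*sqrt(2))/(2*j^2 - sqrt(2)*j - 42)
(4) = (2*y - 2)/(2*y - 3)
(5) = (b - 4)/(b + 2)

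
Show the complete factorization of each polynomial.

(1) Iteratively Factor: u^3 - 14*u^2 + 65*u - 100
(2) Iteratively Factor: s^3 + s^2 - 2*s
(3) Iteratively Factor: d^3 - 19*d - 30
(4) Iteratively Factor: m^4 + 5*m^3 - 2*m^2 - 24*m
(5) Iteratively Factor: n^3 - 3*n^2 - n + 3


(1) = (u - 5)*(u^2 - 9*u + 20) = (u - 5)*(u - 4)*(u - 5)
(2) = (s - 1)*(s^2 + 2*s) = s*(s - 1)*(s + 2)
(3) = (d + 3)*(d^2 - 3*d - 10) = (d - 5)*(d + 3)*(d + 2)
(4) = (m - 2)*(m^3 + 7*m^2 + 12*m) = m*(m - 2)*(m^2 + 7*m + 12) = m*(m - 2)*(m + 3)*(m + 4)
(5) = (n - 3)*(n^2 - 1) = (n - 3)*(n + 1)*(n - 1)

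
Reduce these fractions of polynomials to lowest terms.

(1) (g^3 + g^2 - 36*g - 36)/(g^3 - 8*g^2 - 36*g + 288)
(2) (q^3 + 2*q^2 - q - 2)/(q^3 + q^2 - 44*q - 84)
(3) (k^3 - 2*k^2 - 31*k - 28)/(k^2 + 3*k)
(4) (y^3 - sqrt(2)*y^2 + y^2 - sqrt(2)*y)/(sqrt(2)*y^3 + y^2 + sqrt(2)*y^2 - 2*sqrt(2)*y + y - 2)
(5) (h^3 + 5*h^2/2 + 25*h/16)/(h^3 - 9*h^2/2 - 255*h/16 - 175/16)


(1) = (g + 1)/(g - 8)
(2) = (q^2 - 1)/(q^2 - q - 42)
(3) = (k^3 - 2*k^2 - 31*k - 28)/(k^2 + 3*k)
(4) = (y^3 + y^2*(1 - sqrt(2)) - sqrt(2)*y)/(sqrt(2)*y^3 + y^2*(1 + sqrt(2)) + y*(1 - 2*sqrt(2)) - 2)
(5) = h/(h - 7)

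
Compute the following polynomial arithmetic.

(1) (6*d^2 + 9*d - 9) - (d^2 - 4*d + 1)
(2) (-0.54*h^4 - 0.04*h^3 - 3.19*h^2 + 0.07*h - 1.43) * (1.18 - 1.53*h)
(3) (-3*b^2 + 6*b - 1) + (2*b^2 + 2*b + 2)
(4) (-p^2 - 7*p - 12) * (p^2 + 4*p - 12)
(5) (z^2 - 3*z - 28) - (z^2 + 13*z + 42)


(1) = 5*d^2 + 13*d - 10
(2) = 0.8262*h^5 - 0.576*h^4 + 4.8335*h^3 - 3.8713*h^2 + 2.2705*h - 1.6874
(3) = -b^2 + 8*b + 1
(4) = -p^4 - 11*p^3 - 28*p^2 + 36*p + 144
(5) = -16*z - 70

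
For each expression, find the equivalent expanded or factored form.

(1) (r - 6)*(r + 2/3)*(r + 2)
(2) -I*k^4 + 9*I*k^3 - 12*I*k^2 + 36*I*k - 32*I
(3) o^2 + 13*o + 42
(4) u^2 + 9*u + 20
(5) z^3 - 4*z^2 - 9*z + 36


(1) = r^3 - 10*r^2/3 - 44*r/3 - 8
(2) = (k - 8)*(k - 2*I)*(k + 2*I)*(-I*k + I)
(3) = (o + 6)*(o + 7)
(4) = (u + 4)*(u + 5)
(5) = (z - 4)*(z - 3)*(z + 3)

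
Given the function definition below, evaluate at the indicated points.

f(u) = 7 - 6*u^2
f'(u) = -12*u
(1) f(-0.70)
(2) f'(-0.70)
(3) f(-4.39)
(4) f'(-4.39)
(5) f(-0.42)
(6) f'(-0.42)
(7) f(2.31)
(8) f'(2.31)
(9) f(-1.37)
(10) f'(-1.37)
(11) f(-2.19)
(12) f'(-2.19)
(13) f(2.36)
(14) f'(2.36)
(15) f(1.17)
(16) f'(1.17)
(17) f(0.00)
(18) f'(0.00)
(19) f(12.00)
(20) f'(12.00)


(1) = 4.06
(2) = 8.40
(3) = -108.63
(4) = 52.68
(5) = 5.94
(6) = 5.04
(7) = -25.02
(8) = -27.72
(9) = -4.26
(10) = 16.44
(11) = -21.78
(12) = 26.28
(13) = -26.42
(14) = -28.32
(15) = -1.21
(16) = -14.04
(17) = 7.00
(18) = 0.00
(19) = -857.00
(20) = -144.00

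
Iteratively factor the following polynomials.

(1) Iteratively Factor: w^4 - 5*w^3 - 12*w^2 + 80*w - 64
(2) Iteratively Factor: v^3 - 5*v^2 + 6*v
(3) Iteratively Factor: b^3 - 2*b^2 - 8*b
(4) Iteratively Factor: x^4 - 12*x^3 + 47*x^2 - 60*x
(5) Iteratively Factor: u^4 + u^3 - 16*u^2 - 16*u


(1) = (w - 1)*(w^3 - 4*w^2 - 16*w + 64) = (w - 4)*(w - 1)*(w^2 - 16) = (w - 4)^2*(w - 1)*(w + 4)
(2) = (v)*(v^2 - 5*v + 6) = v*(v - 3)*(v - 2)
(3) = (b - 4)*(b^2 + 2*b) = b*(b - 4)*(b + 2)
(4) = (x - 3)*(x^3 - 9*x^2 + 20*x) = x*(x - 3)*(x^2 - 9*x + 20) = x*(x - 5)*(x - 3)*(x - 4)
(5) = (u - 4)*(u^3 + 5*u^2 + 4*u) = (u - 4)*(u + 4)*(u^2 + u) = (u - 4)*(u + 1)*(u + 4)*(u)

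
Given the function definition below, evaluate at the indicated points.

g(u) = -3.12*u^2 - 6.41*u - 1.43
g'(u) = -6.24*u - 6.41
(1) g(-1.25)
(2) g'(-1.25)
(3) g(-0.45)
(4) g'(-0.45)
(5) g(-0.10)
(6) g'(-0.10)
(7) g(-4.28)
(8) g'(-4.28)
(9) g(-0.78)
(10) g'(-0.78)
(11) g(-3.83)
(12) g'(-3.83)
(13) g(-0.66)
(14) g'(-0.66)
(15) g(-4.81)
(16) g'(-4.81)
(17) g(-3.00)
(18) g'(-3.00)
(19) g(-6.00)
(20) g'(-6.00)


(1) = 1.71
(2) = 1.39
(3) = 0.82
(4) = -3.60
(5) = -0.82
(6) = -5.79
(7) = -31.15
(8) = 20.30
(9) = 1.67
(10) = -1.54
(11) = -22.65
(12) = 17.49
(13) = 1.44
(14) = -2.29
(15) = -42.78
(16) = 23.60
(17) = -10.28
(18) = 12.31
(19) = -75.29
(20) = 31.03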